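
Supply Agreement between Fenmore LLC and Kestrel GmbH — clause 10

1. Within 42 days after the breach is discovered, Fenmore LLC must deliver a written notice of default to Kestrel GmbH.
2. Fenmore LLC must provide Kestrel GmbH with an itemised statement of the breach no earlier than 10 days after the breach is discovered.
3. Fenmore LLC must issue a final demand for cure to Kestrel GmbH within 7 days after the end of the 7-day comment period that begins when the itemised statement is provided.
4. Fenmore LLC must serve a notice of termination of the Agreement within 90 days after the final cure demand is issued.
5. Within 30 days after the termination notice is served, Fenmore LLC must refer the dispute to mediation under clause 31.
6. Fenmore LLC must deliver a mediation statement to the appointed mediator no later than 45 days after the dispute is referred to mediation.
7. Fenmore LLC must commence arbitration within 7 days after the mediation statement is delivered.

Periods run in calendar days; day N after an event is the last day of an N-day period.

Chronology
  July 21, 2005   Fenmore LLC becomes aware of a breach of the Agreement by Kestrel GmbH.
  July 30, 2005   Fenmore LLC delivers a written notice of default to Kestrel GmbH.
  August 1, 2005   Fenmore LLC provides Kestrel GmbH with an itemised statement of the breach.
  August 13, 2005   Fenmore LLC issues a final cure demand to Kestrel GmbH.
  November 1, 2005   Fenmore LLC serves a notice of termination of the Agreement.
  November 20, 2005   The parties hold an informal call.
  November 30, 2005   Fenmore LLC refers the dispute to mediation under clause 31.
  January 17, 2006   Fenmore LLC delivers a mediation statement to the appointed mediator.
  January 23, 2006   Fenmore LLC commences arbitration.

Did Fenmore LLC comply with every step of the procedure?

No

(1) due by July 21, 2005 + 42 days = September 1, 2005; done July 30, 2005 — timely.
(2) permitted from July 21, 2005 + 10 days = July 31, 2005 onward; done August 1, 2005 — permitted.
(3) due by August 8, 2005 + 7 days = August 15, 2005; completed August 13, 2005, before the deadline.
(4) due by August 13, 2005 + 90 days = November 11, 2005; done November 1, 2005 — timely.
(5) due by November 1, 2005 + 30 days = December 1, 2005; done November 30, 2005 — timely.
(6) due by November 30, 2005 + 45 days = January 14, 2006; January 17, 2006 misses that deadline by 3 days.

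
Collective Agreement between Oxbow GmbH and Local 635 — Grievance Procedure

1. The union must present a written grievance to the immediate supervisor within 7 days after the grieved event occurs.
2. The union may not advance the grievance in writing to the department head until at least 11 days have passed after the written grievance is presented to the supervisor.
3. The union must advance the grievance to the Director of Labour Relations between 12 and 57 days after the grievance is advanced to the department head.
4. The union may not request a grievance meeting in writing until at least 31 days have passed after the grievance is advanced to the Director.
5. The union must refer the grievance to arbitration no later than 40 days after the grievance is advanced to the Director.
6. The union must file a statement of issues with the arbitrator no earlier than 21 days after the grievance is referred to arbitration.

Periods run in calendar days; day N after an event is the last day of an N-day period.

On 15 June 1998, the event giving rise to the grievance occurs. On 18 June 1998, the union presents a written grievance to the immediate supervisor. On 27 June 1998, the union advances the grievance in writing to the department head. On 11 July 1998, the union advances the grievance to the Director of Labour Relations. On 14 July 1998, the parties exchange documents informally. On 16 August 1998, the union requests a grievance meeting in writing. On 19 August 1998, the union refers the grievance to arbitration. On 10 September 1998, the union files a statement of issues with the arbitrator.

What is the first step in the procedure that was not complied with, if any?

Step 2

(1) due by 15 June 1998 + 7 days = 22 June 1998; completed 18 June 1998, before the deadline.
(2) permitted from 18 June 1998 + 11 days = 29 June 1998 onward; done 27 June 1998 — 2 days too early.
The procedure was therefore not followed at step 2.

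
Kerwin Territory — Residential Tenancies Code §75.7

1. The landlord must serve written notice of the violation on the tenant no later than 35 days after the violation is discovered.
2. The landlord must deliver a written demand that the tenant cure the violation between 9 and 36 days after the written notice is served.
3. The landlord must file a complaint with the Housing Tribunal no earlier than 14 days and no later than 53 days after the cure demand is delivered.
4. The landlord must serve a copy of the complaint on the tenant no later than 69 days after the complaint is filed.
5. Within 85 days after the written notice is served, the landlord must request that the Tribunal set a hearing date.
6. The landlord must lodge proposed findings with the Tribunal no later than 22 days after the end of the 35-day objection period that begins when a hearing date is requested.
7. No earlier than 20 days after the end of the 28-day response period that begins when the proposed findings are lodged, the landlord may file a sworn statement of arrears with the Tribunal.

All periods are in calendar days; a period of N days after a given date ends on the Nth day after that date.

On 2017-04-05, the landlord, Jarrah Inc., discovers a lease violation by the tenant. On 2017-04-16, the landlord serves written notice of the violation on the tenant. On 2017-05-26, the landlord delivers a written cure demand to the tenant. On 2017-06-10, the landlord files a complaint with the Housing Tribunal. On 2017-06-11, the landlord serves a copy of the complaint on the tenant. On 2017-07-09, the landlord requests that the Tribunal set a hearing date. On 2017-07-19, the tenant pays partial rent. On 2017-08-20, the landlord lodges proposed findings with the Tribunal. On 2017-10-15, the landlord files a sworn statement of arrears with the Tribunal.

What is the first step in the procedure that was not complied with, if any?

Step 1: 35 days after 2017-04-05 (when the violation is discovered) is 2017-05-10; 2017-04-16 is within that limit.
Step 2: the window is 9–36 days after 2017-04-16 (when the written notice is served), so 2017-04-25 through 2017-05-22; 2017-05-26 is 4 days past the end of the window.
No need to go further; step 2 was not satisfied.

Step 2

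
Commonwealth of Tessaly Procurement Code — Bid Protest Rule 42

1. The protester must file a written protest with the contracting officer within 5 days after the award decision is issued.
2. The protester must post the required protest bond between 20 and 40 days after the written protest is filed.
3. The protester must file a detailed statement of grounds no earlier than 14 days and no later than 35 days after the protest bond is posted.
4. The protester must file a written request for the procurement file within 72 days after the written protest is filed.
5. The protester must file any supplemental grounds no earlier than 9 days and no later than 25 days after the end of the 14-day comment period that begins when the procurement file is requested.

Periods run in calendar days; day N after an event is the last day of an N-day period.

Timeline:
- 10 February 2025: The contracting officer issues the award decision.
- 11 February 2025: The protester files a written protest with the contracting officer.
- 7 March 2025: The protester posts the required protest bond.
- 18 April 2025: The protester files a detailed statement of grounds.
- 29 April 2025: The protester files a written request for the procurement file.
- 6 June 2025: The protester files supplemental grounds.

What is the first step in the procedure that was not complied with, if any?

Step 1 — counting 5 days from 10 February 2025 (when the award decision is issued) gives a deadline of 15 February 2025; 11 February 2025 is within that limit.
Step 2 — 20 and 40 days from 11 February 2025 (when the written protest is filed) are 3 March 2025 and 23 March 2025 respectively; 7 March 2025 falls inside that range.
Step 3 — 14 and 35 days from 7 March 2025 (when the protest bond is posted) are 21 March 2025 and 11 April 2025 respectively; 18 April 2025 is 7 days past the end of the window.

Step 3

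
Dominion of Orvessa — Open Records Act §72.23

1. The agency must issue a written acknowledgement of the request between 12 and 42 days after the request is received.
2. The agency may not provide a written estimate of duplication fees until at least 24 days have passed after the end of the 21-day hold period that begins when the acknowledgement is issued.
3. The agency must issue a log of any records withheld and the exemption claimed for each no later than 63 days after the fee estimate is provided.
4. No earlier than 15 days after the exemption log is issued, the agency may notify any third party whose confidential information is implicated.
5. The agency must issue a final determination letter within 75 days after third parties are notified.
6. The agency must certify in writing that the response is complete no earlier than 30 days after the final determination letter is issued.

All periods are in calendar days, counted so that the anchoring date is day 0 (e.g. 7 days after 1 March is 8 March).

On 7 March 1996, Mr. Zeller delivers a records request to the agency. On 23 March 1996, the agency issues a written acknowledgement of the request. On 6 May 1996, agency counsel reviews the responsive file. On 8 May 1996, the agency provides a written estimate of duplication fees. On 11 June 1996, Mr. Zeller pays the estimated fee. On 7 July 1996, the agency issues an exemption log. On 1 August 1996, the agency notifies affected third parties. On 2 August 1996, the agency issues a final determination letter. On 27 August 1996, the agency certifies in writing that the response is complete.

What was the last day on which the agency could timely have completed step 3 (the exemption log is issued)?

Step 3 runs from 8 May 1996, when the fee estimate is provided. 63 days after 8 May 1996 is 10 July 1996.

10 July 1996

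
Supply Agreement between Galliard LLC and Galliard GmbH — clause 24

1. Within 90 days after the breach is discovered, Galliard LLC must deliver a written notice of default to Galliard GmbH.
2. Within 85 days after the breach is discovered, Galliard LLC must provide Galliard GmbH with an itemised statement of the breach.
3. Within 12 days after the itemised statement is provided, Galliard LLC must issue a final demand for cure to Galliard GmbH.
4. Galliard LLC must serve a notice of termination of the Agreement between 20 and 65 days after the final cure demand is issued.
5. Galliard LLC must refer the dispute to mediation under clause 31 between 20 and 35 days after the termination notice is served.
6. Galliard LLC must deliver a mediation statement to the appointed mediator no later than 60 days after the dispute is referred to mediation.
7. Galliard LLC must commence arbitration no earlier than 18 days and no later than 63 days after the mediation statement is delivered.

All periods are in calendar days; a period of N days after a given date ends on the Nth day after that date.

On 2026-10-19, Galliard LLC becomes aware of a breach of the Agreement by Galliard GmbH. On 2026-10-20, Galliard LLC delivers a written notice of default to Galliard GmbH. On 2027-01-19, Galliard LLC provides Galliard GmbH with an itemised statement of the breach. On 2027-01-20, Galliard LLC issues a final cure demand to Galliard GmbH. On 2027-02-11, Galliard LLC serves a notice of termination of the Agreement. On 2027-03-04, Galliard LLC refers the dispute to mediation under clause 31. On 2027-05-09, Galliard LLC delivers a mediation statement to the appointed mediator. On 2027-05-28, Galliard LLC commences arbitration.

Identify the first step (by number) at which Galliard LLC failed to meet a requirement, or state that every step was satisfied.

(1) due by 2026-10-19 + 90 days = 2027-01-17; done 2026-10-20 — timely.
(2) due by 2026-10-19 + 85 days = 2027-01-12; 2027-01-19 misses that deadline by 7 days.

Step 2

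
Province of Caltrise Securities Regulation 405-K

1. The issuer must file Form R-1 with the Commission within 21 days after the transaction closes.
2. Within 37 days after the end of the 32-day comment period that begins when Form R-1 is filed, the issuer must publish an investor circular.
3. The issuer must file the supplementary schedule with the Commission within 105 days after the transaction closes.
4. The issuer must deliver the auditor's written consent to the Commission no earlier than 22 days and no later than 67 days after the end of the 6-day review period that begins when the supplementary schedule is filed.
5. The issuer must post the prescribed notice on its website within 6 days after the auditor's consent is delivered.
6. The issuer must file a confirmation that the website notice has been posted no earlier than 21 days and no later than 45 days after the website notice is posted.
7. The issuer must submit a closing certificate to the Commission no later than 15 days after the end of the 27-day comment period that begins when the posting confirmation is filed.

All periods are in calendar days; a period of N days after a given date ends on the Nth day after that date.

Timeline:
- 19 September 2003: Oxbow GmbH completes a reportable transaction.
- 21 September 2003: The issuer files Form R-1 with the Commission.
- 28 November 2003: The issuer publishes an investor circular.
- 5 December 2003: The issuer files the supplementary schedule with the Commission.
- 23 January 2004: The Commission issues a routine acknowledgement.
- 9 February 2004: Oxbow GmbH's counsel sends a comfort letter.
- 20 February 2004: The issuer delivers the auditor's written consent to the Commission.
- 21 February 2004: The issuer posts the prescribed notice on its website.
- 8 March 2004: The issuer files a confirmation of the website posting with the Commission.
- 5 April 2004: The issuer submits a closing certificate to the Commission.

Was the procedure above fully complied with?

(1) due by 19 September 2003 + 21 days = 10 October 2003; completed 21 September 2003, before the deadline.
(2) due by 23 October 2003 + 37 days = 29 November 2003; done 28 November 2003 — timely.
(3) due by 19 September 2003 + 105 days = 2 January 2004; completed 5 December 2003, before the deadline.
(4) the permitted window runs from 11 December 2003 + 22 = 2 January 2004 to 11 December 2003 + 67 = 16 February 2004; 20 February 2004 is 4 days past the end of the window.

No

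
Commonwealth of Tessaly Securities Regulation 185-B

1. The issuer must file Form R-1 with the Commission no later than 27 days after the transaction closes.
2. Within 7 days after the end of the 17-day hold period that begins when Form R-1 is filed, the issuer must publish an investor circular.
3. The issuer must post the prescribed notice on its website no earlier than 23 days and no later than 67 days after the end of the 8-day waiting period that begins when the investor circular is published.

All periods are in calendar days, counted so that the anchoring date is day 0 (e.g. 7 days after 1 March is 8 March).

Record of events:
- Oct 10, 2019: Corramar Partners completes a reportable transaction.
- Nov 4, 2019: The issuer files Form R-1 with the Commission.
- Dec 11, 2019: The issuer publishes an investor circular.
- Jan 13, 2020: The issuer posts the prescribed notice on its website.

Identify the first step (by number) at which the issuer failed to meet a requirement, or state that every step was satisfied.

Step 2

Step 1 — counting 27 days from Oct 10, 2019 (when the transaction closes) gives a deadline of Nov 6, 2019; completed Nov 4, 2019, before the deadline.
Step 2 — counting 7 days from Nov 21, 2019 (end of the 17-day hold period, which began when Form R-1 is filed on Nov 4, 2019) gives a deadline of Nov 28, 2019; Dec 11, 2019 misses that deadline by 13 days.
The procedure was therefore not followed at step 2.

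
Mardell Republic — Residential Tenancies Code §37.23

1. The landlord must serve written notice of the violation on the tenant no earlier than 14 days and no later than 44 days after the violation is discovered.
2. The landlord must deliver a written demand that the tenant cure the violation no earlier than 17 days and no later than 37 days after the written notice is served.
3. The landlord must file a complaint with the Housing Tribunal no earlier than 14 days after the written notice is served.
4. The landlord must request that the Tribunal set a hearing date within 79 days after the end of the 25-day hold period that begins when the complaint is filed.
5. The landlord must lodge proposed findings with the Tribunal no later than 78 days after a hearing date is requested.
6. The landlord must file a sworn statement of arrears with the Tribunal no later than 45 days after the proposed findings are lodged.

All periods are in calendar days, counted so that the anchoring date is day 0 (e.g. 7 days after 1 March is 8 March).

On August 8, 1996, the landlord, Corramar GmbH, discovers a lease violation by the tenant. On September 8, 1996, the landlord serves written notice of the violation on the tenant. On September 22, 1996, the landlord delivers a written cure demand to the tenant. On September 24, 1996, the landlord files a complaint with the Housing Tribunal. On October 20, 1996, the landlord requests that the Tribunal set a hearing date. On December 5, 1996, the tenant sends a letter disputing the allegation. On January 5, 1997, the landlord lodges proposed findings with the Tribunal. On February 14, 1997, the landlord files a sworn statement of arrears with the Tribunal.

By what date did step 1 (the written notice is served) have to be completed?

Step 1 runs from August 8, 1996, when the violation is discovered. The window is 14–44 days after August 8, 1996; it closes on September 21, 1996.

September 21, 1996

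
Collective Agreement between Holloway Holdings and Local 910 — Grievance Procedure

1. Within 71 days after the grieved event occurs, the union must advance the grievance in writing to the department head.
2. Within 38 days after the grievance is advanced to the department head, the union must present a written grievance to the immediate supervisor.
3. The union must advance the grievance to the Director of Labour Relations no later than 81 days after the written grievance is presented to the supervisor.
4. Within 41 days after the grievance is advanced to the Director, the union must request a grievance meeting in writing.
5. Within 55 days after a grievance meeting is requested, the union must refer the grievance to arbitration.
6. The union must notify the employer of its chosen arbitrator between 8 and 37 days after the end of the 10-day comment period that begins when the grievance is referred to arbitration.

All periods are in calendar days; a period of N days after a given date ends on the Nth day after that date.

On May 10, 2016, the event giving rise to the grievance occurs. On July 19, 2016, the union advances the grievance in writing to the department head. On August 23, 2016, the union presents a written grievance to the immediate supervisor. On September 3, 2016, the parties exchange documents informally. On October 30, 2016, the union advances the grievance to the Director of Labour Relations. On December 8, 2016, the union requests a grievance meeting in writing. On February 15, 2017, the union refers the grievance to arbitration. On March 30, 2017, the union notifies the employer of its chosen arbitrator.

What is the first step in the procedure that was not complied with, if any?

Step 1 — counting 71 days from May 10, 2016 (when the grieved event occurs) gives a deadline of July 20, 2016; done July 19, 2016 — timely.
Step 2 — counting 38 days from July 19, 2016 (when the grievance is advanced to the department head) gives a deadline of August 26, 2016; completed August 23, 2016, before the deadline.
Step 3 — counting 81 days from August 23, 2016 (when the written grievance is presented to the supervisor) gives a deadline of November 12, 2016; completed October 30, 2016, before the deadline.
Step 4 — counting 41 days from October 30, 2016 (when the grievance is advanced to the Director) gives a deadline of December 10, 2016; done December 8, 2016 — timely.
Step 5 — counting 55 days from December 8, 2016 (when a grievance meeting is requested) gives a deadline of February 1, 2017; February 15, 2017 misses that deadline by 14 days.
No need to go further; step 5 was not satisfied.

Step 5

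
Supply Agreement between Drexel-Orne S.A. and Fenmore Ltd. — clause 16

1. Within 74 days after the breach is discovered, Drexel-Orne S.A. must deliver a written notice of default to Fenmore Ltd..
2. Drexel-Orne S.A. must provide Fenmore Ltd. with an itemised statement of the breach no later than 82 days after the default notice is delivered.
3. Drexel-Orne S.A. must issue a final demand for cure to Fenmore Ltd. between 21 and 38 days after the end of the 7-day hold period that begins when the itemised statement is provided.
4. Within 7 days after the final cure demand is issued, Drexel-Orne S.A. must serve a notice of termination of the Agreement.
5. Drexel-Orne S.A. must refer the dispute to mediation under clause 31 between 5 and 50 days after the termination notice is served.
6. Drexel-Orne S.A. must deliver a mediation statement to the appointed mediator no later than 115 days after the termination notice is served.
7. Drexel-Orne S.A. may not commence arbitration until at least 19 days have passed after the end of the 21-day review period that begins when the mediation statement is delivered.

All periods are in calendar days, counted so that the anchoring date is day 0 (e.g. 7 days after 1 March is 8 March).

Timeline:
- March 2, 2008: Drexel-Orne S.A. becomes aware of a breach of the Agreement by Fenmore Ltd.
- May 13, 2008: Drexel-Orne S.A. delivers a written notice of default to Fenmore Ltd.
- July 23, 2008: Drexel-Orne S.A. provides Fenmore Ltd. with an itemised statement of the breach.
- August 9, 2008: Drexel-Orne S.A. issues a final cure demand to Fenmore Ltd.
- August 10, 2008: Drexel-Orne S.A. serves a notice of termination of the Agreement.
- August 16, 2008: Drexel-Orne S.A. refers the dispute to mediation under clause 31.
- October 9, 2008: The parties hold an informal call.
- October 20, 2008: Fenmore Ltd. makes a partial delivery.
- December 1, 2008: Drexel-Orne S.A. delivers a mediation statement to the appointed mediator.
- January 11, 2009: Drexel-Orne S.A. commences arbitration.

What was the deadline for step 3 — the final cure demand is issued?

The itemised statement is provided on July 23, 2008; the 7-day hold period therefore ends July 30, 2008, and step 3 runs from that date. The window is 21–38 days after July 30, 2008; it closes on September 6, 2008.

September 6, 2008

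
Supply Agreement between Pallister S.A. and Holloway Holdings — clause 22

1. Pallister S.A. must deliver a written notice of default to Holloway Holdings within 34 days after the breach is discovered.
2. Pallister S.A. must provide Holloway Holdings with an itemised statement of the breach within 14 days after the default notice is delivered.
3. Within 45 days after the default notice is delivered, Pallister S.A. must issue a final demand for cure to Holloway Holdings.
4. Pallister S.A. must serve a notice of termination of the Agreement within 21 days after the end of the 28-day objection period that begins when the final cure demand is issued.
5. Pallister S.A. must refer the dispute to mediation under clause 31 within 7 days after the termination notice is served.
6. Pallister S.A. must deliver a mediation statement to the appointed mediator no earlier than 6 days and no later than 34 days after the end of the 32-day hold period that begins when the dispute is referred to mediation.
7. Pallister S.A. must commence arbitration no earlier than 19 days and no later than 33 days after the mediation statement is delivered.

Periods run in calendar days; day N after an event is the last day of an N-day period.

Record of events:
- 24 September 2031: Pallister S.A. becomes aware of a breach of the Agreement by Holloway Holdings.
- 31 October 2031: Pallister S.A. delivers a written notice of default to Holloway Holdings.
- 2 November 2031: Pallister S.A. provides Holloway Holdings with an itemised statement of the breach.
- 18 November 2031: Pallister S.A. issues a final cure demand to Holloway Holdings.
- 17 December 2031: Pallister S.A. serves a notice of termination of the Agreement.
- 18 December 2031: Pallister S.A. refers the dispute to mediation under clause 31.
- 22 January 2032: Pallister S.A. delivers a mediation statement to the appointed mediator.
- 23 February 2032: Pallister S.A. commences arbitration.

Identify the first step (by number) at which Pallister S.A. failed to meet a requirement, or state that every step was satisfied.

Step 1

Step 1: 34 days after 24 September 2031 (when the breach is discovered) is 28 October 2031; done 31 October 2031 — 3 days late.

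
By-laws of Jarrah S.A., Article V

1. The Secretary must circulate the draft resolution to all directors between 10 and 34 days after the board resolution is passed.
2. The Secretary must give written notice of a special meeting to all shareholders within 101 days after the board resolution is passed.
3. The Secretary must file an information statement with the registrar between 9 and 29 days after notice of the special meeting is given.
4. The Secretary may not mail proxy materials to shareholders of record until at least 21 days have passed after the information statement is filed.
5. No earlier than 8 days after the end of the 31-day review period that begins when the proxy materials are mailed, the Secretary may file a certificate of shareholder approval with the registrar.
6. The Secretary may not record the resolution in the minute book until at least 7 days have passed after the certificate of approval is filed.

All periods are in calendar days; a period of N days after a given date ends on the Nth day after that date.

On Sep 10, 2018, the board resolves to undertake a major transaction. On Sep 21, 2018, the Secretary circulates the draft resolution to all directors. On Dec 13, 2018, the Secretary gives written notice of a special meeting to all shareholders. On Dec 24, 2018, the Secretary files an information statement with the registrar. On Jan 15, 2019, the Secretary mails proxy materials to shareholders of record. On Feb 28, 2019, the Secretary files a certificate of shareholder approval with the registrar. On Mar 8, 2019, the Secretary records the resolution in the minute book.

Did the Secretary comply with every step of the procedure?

Step 1 — 10 and 34 days from Sep 10, 2018 (when the board resolution is passed) are Sep 20, 2018 and Oct 14, 2018 respectively; done Sep 21, 2018 — within the window.
Step 2 — counting 101 days from Sep 10, 2018 (when the board resolution is passed) gives a deadline of Dec 20, 2018; Dec 13, 2018 is within that limit.
Step 3 — 9 and 29 days from Dec 13, 2018 (when notice of the special meeting is given) are Dec 22, 2018 and Jan 11, 2019 respectively; done Dec 24, 2018, which is between those dates.
Step 4 — must wait 21 days from Dec 24, 2018 (when the information statement is filed), so not before Jan 14, 2019; Jan 15, 2019 is on or after that date.
Step 5 — must wait 8 days from Feb 15, 2019 (end of the 31-day review period, which began when the proxy materials are mailed on Jan 15, 2019), so not before Feb 23, 2019; done Feb 28, 2019, after the minimum wait.
Step 6 — must wait 7 days from Feb 28, 2019 (when the certificate of approval is filed), so not before Mar 7, 2019; done Mar 8, 2019, after the minimum wait.

Yes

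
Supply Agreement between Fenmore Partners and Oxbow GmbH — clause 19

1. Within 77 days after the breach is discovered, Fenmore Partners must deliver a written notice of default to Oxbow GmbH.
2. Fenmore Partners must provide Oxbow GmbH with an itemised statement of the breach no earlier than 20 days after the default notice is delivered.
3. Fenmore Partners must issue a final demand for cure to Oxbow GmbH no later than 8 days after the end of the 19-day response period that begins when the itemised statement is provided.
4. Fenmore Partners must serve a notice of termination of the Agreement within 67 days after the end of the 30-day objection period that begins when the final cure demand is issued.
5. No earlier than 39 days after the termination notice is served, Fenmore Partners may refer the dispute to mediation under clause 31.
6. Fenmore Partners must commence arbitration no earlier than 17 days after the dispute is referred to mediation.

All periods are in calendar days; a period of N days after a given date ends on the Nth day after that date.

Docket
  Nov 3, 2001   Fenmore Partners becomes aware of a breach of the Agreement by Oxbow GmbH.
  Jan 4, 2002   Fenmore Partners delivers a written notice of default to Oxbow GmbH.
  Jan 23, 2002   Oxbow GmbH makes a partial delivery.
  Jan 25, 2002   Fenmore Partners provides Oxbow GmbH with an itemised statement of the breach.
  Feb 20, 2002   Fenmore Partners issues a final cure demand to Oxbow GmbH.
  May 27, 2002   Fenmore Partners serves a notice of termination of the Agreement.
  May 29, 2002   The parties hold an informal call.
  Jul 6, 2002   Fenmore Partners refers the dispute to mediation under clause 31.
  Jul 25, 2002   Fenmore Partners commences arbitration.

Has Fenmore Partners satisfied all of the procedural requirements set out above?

(1) due by Nov 3, 2001 + 77 days = Jan 19, 2002; completed Jan 4, 2002, before the deadline.
(2) permitted from Jan 4, 2002 + 20 days = Jan 24, 2002 onward; done Jan 25, 2002, after the minimum wait.
(3) due by Feb 13, 2002 + 8 days = Feb 21, 2002; Feb 20, 2002 is within that limit.
(4) due by Mar 22, 2002 + 67 days = May 28, 2002; May 27, 2002 is within that limit.
(5) permitted from May 27, 2002 + 39 days = Jul 5, 2002 onward; Jul 6, 2002 is on or after that date.
(6) permitted from Jul 6, 2002 + 17 days = Jul 23, 2002 onward; done Jul 25, 2002, after the minimum wait.

Yes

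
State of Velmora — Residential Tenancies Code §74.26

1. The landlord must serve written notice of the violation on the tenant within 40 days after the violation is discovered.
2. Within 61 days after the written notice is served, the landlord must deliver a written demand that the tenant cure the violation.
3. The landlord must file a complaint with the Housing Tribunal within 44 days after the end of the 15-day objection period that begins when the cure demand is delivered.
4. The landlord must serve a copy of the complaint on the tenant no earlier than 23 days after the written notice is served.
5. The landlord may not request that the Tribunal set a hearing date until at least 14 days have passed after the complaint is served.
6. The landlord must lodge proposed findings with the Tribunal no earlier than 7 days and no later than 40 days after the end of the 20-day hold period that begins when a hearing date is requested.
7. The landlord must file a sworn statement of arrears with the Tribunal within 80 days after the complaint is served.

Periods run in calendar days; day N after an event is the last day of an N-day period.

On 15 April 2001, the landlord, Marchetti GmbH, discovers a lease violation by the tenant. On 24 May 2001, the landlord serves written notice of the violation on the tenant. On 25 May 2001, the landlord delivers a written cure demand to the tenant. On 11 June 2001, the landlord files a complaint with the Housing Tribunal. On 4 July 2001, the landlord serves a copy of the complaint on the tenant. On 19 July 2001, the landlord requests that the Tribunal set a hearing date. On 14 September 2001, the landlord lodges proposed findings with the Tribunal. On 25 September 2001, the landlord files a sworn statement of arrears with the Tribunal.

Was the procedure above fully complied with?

(1) due by 15 April 2001 + 40 days = 25 May 2001; completed 24 May 2001, before the deadline.
(2) due by 24 May 2001 + 61 days = 24 July 2001; completed 25 May 2001, before the deadline.
(3) due by 9 June 2001 + 44 days = 23 July 2001; 11 June 2001 is within that limit.
(4) permitted from 24 May 2001 + 23 days = 16 June 2001 onward; done 4 July 2001 — permitted.
(5) permitted from 4 July 2001 + 14 days = 18 July 2001 onward; 19 July 2001 is on or after that date.
(6) the permitted window runs from 8 August 2001 + 7 = 15 August 2001 to 8 August 2001 + 40 = 17 September 2001; done 14 September 2001 — within the window.
(7) due by 4 July 2001 + 80 days = 22 September 2001; 25 September 2001 misses that deadline by 3 days.
That is the first point of non-compliance.

No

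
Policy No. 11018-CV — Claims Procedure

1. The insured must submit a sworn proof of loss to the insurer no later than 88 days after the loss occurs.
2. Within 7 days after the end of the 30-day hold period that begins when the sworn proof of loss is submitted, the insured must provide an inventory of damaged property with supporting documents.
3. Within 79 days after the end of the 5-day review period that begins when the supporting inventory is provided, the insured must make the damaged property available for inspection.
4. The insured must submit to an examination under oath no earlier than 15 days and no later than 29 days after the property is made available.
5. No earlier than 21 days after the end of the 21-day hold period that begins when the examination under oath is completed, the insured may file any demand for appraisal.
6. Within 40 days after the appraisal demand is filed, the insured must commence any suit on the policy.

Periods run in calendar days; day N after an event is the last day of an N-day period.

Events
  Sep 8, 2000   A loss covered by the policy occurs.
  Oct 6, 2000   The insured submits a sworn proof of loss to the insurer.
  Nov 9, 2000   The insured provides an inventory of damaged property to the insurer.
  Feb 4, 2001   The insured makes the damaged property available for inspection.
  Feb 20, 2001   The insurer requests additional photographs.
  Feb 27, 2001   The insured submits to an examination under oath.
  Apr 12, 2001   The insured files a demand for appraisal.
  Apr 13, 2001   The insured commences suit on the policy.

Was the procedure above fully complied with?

No

Step 1 — counting 88 days from Sep 8, 2000 (when the loss occurs) gives a deadline of Dec 5, 2000; done Oct 6, 2000 — timely.
Step 2 — counting 7 days from Nov 5, 2000 (end of the 30-day hold period, which began when the sworn proof of loss is submitted on Oct 6, 2000) gives a deadline of Nov 12, 2000; done Nov 9, 2000 — timely.
Step 3 — counting 79 days from Nov 14, 2000 (end of the 5-day review period, which began when the supporting inventory is provided on Nov 9, 2000) gives a deadline of Feb 1, 2001; done Feb 4, 2001 — 3 days late.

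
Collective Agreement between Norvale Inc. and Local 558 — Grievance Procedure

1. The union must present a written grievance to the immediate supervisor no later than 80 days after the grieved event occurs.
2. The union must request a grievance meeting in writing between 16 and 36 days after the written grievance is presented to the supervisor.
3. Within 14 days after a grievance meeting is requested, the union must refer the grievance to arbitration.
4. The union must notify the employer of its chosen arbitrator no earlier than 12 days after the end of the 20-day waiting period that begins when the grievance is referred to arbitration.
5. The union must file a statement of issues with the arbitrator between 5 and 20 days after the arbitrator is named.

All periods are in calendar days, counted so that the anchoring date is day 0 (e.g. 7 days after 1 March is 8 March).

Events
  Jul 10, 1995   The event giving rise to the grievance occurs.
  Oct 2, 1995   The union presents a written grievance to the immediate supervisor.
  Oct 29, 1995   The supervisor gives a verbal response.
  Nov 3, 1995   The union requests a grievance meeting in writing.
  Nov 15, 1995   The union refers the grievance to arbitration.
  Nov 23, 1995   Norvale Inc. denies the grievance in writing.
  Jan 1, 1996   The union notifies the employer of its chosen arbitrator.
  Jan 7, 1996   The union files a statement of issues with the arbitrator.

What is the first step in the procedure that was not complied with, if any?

Step 1

(1) due by Jul 10, 1995 + 80 days = Sep 28, 1995; not done until Oct 2, 1995, 4 days after the deadline.
No need to go further; step 1 was not satisfied.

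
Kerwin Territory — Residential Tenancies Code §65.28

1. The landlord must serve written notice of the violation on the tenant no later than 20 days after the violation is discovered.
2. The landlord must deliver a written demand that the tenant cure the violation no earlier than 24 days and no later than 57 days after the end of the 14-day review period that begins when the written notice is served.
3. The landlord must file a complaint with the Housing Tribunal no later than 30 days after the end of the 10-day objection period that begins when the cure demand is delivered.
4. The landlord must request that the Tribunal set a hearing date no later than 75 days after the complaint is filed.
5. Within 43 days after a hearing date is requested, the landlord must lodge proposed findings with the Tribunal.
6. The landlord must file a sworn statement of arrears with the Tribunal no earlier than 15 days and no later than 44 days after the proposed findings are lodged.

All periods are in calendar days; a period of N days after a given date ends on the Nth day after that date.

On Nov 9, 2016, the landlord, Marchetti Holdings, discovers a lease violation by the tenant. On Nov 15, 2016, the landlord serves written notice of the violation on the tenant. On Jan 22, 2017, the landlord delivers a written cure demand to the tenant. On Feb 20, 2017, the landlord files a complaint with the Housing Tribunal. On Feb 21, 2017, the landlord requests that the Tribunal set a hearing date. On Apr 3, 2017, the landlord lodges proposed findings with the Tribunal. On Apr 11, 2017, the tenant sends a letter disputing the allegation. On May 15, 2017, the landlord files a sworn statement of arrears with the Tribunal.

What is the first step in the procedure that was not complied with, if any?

None — every step was satisfied

(1) due by Nov 9, 2016 + 20 days = Nov 29, 2016; completed Nov 15, 2016, before the deadline.
(2) the permitted window runs from Nov 29, 2016 + 24 = Dec 23, 2016 to Nov 29, 2016 + 57 = Jan 25, 2017; Jan 22, 2017 falls inside that range.
(3) due by Feb 1, 2017 + 30 days = Mar 3, 2017; done Feb 20, 2017 — timely.
(4) due by Feb 20, 2017 + 75 days = May 6, 2017; Feb 21, 2017 is within that limit.
(5) due by Feb 21, 2017 + 43 days = Apr 5, 2017; completed Apr 3, 2017, before the deadline.
(6) the permitted window runs from Apr 3, 2017 + 15 = Apr 18, 2017 to Apr 3, 2017 + 44 = May 17, 2017; May 15, 2017 falls inside that range.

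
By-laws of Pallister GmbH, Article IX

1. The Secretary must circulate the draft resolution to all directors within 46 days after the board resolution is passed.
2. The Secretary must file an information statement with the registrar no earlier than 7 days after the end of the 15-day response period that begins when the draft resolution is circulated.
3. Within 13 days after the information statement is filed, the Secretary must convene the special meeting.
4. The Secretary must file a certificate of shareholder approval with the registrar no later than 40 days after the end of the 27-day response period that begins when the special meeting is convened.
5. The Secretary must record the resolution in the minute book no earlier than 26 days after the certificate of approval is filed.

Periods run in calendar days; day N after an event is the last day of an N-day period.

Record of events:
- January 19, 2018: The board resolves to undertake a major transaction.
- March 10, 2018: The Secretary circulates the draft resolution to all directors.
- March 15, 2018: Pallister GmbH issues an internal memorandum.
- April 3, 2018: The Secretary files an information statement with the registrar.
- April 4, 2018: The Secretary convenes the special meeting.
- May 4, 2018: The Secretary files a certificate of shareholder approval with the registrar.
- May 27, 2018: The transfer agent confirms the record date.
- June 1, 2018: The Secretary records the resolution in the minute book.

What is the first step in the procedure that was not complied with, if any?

Step 1

(1) due by January 19, 2018 + 46 days = March 6, 2018; March 10, 2018 misses that deadline by 4 days.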